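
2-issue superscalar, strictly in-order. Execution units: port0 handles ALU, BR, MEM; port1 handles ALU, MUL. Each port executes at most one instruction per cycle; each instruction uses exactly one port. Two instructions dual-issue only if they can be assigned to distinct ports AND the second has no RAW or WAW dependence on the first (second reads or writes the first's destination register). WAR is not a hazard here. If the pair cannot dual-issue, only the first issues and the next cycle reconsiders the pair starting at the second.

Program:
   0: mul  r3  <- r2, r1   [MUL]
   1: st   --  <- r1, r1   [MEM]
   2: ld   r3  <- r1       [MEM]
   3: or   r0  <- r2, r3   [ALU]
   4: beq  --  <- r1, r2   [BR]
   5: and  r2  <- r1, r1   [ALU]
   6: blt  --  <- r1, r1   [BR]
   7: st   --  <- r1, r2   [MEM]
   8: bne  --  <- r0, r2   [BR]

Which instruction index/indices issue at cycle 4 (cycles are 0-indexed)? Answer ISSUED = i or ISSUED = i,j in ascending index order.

ISSUED = 7

  cy0 -> i0/i1 (mul/st) dual
  cy1 -> i2 (ld) RAW r3
  cy2 -> i3/i4 (or/beq) dual
  cy3 -> i5/i6 (and/blt) dual
  cy4 -> i7 (st) no-port MEM/BR
  cy5 -> i8 (bne) tail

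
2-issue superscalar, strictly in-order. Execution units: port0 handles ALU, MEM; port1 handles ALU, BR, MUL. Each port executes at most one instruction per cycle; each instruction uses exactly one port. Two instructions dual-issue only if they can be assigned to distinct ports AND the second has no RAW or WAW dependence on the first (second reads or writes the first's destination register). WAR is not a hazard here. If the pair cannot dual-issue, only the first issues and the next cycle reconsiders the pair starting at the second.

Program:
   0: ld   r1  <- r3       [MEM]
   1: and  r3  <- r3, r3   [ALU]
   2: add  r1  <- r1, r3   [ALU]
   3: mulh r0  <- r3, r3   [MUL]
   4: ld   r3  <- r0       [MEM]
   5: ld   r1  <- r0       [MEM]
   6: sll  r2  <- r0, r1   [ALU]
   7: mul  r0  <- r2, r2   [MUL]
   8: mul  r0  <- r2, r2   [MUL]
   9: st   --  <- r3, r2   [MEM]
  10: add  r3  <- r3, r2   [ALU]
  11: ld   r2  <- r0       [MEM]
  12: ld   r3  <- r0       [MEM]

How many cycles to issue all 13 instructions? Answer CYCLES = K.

CYCLES = 9

#0 head=0: ld.MEM;and.ALU i0+i1 2-wide
#1 head=2: add.ALU;mulh.MUL i2+i3 2-wide
#2 head=4: ld.MEM i4 no-port MEM/MEM
#3 head=5: ld.MEM i5 RAW r1
#4 head=6: sll.ALU i6 RAW r2
#5 head=7: mul.MUL i7 no-port MUL/MUL
#6 head=8: mul.MUL;st.MEM i8+i9 2-wide
#7 head=10: add.ALU;ld.MEM i10+i11 2-wide
#8 head=12: ld.MEM i12 tail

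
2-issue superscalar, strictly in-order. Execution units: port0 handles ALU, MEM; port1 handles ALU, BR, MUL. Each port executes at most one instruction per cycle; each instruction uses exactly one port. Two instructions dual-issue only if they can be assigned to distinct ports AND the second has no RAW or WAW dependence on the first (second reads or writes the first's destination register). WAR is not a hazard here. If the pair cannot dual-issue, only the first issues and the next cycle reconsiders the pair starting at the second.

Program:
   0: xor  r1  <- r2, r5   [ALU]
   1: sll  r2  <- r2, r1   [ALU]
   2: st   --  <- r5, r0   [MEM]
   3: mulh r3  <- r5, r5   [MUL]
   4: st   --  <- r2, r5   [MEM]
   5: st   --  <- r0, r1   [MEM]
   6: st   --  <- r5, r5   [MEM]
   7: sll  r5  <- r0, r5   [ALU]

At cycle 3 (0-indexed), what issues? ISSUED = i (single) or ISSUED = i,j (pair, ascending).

0. xor @i0  | RAW r1
1. sll;st @i1,i2  | dual
2. mulh;st @i3,i4  | dual
3. st @i5  | no-port MEM/MEM
4. st;sll @i6,i7  | dual

ISSUED = 5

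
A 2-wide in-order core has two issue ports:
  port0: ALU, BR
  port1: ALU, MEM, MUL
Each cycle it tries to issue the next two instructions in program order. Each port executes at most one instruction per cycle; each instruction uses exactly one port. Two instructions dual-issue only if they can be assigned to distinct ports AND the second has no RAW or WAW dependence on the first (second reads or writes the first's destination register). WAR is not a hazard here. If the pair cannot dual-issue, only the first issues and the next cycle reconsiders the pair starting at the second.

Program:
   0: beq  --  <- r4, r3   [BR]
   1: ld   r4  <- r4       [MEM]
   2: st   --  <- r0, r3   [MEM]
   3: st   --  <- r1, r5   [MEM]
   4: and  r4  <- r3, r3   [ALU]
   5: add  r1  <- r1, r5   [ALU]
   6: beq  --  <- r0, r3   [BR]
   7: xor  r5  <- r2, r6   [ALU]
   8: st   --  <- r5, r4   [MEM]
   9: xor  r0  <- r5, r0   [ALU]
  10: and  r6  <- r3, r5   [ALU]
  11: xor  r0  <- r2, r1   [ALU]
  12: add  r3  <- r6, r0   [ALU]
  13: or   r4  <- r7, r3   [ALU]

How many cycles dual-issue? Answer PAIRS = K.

#0 head=0: beq+ld i0/i1 dual
#1 head=2: st i2 no-port MEM/MEM
#2 head=3: st+and i3/i4 dual
#3 head=5: add+beq i5/i6 dual
#4 head=7: xor i7 RAW r5
#5 head=8: st+xor i8/i9 dual
#6 head=10: and+xor i10/i11 dual
#7 head=12: add i12 RAW r3
#8 head=13: or i13 tail

PAIRS = 5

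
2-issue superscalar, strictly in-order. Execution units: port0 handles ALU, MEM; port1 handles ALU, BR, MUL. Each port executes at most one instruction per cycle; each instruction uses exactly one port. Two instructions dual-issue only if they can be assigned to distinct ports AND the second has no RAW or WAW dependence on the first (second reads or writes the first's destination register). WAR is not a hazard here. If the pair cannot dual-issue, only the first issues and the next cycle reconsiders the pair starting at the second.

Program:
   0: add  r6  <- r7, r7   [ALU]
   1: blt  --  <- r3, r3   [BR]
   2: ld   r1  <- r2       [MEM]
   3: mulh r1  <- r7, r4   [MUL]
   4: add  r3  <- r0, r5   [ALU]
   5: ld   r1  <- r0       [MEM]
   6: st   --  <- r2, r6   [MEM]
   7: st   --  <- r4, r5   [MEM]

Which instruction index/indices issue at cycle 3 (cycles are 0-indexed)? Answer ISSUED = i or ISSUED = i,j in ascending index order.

c0: i0&i1 add.ALU+blt.BR  dual
c1: i2 ld.MEM  WAW r1
c2: i3&i4 mulh.MUL+add.ALU  dual
c3: i5 ld.MEM  no-port MEM/MEM
c4: i6 st.MEM  no-port MEM/MEM
c5: i7 st.MEM  tail

ISSUED = 5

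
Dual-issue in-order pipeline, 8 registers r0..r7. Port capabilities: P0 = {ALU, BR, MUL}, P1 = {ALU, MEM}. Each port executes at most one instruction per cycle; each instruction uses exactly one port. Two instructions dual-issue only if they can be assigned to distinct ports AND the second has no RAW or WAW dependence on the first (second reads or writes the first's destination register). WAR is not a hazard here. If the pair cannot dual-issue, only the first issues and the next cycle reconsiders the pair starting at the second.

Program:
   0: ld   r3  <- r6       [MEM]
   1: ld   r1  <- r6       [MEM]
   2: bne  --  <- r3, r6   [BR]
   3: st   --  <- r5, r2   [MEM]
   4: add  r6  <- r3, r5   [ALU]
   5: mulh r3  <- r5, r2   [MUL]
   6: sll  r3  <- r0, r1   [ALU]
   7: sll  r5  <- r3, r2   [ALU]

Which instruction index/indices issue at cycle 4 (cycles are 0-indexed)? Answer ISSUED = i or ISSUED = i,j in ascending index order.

ISSUED = 6

0. ld @i0  | no-port MEM/MEM
1. ld bne @i1&i2  | pair
2. st add @i3&i4  | pair
3. mulh @i5  | WAW r3
4. sll @i6  | RAW r3
5. sll @i7  | tail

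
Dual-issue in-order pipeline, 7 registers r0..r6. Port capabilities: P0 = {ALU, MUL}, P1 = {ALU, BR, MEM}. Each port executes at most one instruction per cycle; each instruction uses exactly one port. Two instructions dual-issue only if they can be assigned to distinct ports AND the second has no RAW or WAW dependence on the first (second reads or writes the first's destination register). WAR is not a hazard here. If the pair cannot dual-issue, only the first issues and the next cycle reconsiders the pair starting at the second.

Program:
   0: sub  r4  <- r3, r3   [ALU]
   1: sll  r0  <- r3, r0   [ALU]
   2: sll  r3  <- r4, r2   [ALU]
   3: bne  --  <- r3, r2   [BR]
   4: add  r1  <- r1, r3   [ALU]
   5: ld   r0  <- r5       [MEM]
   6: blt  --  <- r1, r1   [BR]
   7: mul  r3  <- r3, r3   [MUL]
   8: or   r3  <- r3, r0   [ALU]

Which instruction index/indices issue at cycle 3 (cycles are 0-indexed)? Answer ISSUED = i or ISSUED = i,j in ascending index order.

ISSUED = 5

#0 head=0: sub.ALU sll.ALU i0+i1 2-wide
#1 head=2: sll.ALU i2 RAW r3
#2 head=3: bne.BR add.ALU i3+i4 2-wide
#3 head=5: ld.MEM i5 no-port MEM/BR
#4 head=6: blt.BR mul.MUL i6+i7 2-wide
#5 head=8: or.ALU i8 tail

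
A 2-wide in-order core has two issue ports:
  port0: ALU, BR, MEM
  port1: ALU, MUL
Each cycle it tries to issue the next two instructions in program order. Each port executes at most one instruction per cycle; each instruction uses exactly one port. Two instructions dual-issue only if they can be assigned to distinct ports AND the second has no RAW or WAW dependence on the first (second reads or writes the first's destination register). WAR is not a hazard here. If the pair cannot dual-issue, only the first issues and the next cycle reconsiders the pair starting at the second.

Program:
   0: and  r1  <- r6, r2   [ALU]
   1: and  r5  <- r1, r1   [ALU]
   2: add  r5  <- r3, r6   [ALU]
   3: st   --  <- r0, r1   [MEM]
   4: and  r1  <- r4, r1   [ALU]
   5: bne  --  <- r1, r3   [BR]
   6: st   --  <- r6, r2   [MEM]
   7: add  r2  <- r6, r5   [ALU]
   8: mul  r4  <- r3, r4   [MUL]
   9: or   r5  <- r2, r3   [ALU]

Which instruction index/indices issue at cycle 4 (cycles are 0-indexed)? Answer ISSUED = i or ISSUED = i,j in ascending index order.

0. and @i0  | RAW r1
1. and @i1  | WAW r5
2. add+st @i2&i3  | dual
3. and @i4  | RAW r1
4. bne @i5  | no-port BR/MEM
5. st+add @i6&i7  | dual
6. mul+or @i8&i9  | dual

ISSUED = 5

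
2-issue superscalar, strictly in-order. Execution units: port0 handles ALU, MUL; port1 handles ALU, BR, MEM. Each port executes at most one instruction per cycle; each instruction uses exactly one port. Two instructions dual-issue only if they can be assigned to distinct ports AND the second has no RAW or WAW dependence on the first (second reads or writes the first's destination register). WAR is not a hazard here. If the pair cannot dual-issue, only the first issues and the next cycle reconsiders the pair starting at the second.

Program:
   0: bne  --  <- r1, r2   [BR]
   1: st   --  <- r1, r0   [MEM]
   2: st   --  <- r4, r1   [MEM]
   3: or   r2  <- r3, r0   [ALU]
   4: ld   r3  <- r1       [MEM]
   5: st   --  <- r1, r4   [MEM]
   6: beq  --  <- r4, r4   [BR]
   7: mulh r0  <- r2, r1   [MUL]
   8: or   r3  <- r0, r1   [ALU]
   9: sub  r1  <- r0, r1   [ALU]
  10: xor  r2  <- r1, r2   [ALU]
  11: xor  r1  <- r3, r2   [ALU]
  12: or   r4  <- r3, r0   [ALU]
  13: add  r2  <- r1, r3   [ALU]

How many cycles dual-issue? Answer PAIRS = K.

#0 head=0: bne i0 no-port BR/MEM
#1 head=1: st i1 no-port MEM/MEM
#2 head=2: st/or i2&i3 dual
#3 head=4: ld i4 no-port MEM/MEM
#4 head=5: st i5 no-port MEM/BR
#5 head=6: beq/mulh i6&i7 dual
#6 head=8: or/sub i8&i9 dual
#7 head=10: xor i10 RAW r2
#8 head=11: xor/or i11&i12 dual
#9 head=13: add i13 tail

PAIRS = 4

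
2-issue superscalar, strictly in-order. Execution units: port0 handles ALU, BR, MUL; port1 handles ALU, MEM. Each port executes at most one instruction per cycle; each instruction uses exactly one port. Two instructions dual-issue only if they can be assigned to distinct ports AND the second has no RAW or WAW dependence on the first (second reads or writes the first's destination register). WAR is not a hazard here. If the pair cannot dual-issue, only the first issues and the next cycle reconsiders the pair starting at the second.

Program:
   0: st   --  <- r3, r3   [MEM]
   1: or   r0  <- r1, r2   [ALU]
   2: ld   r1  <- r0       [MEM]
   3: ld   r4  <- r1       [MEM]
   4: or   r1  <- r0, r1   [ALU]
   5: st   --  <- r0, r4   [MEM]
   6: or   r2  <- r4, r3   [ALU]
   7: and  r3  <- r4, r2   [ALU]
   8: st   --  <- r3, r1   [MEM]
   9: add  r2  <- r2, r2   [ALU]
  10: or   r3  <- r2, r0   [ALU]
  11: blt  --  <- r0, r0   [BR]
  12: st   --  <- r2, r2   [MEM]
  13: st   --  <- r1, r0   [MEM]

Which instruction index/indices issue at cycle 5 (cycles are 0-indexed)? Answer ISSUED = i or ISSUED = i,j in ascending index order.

ISSUED = 8,9

c0: i0,i1 st or  2-wide
c1: i2 ld  no-port MEM/MEM
c2: i3,i4 ld or  2-wide
c3: i5,i6 st or  2-wide
c4: i7 and  RAW r3
c5: i8,i9 st add  2-wide
c6: i10,i11 or blt  2-wide
c7: i12 st  no-port MEM/MEM
c8: i13 st  tail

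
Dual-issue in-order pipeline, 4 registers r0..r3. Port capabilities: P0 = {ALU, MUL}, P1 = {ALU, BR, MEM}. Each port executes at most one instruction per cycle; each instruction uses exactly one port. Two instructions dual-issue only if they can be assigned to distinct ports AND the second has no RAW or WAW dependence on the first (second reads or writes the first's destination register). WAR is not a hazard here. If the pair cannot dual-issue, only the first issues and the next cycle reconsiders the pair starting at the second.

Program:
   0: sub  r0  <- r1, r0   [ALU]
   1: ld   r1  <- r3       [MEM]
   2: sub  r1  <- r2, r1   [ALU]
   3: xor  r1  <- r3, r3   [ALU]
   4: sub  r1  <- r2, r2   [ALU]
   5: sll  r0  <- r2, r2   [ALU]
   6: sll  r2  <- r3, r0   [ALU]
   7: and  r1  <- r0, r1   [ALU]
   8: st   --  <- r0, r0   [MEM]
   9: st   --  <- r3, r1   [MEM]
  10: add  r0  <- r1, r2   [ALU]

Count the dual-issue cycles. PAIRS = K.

PAIRS = 4

t=0 i0,i1:sub.ALU/ld.MEM ; dual
t=1 i2:sub.ALU ; WAW r1
t=2 i3:xor.ALU ; WAW r1
t=3 i4,i5:sub.ALU/sll.ALU ; dual
t=4 i6,i7:sll.ALU/and.ALU ; dual
t=5 i8:st.MEM ; no-port MEM/MEM
t=6 i9,i10:st.MEM/add.ALU ; dual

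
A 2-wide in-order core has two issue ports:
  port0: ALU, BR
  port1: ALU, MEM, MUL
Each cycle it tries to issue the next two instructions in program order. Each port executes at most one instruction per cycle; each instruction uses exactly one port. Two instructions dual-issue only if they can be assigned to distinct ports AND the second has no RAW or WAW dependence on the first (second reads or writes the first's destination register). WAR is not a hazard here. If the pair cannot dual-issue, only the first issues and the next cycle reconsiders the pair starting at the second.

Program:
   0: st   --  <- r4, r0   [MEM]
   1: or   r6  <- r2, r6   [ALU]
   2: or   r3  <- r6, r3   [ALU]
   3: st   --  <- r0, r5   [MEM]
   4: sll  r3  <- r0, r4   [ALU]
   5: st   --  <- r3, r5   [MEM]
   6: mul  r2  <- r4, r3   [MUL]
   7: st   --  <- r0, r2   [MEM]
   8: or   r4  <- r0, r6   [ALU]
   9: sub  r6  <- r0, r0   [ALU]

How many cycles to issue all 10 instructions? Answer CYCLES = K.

t=0 i0/i1:st.MEM/or.ALU ; pair
t=1 i2/i3:or.ALU/st.MEM ; pair
t=2 i4:sll.ALU ; RAW r3
t=3 i5:st.MEM ; no-port MEM/MUL
t=4 i6:mul.MUL ; no-port MUL/MEM
t=5 i7/i8:st.MEM/or.ALU ; pair
t=6 i9:sub.ALU ; tail

CYCLES = 7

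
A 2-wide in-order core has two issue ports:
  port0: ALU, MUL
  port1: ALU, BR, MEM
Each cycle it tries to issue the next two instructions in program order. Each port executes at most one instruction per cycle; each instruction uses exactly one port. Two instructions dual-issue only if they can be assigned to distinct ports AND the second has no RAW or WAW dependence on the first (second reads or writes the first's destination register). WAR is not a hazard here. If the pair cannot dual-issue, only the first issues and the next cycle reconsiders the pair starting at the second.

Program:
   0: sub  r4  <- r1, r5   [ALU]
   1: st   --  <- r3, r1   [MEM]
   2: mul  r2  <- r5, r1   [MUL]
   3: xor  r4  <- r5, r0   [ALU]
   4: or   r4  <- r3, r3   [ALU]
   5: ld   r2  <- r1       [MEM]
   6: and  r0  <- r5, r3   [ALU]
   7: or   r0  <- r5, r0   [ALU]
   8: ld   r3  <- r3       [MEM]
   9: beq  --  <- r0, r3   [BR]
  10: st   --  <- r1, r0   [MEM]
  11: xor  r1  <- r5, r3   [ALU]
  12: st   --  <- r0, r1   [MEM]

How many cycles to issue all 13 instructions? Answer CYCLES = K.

#0 head=0: sub st i0,i1 dual
#1 head=2: mul xor i2,i3 dual
#2 head=4: or ld i4,i5 dual
#3 head=6: and i6 RAW+WAW r0
#4 head=7: or ld i7,i8 dual
#5 head=9: beq i9 no-port BR/MEM
#6 head=10: st xor i10,i11 dual
#7 head=12: st i12 tail

CYCLES = 8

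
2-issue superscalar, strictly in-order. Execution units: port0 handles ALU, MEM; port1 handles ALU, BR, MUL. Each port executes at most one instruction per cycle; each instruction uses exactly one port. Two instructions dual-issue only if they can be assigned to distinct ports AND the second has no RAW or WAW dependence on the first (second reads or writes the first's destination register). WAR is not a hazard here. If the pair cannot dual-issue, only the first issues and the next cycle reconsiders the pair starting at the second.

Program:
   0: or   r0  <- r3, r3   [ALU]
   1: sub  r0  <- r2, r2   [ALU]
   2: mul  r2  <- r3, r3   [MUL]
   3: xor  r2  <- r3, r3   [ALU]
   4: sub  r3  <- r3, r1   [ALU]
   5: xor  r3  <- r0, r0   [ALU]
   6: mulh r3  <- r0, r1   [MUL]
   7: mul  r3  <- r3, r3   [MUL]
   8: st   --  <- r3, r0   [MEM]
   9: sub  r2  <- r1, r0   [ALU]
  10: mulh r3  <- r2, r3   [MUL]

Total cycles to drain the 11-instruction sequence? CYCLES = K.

0. or.ALU @i0  | WAW r0
1. sub.ALU;mul.MUL @i1+i2  | 2-wide
2. xor.ALU;sub.ALU @i3+i4  | 2-wide
3. xor.ALU @i5  | WAW r3
4. mulh.MUL @i6  | no-port MUL/MUL
5. mul.MUL @i7  | RAW r3
6. st.MEM;sub.ALU @i8+i9  | 2-wide
7. mulh.MUL @i10  | tail

CYCLES = 8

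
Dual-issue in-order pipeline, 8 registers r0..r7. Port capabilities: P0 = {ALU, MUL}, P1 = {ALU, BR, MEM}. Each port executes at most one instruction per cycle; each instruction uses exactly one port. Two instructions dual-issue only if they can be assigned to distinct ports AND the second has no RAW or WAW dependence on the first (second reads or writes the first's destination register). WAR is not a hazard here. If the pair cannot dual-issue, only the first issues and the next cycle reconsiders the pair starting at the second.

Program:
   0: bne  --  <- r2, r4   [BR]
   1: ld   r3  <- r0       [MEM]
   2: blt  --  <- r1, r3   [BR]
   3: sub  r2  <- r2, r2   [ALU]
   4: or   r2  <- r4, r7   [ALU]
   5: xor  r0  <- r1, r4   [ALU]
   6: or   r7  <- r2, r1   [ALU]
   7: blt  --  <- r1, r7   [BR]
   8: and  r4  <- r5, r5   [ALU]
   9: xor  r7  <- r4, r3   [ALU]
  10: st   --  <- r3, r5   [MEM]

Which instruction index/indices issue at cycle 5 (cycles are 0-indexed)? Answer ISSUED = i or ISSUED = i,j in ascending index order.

ISSUED = 7,8

t=0 i0:bne.BR ; no-port BR/MEM
t=1 i1:ld.MEM ; no-port MEM/BR
t=2 i2&i3:blt.BR/sub.ALU ; dual
t=3 i4&i5:or.ALU/xor.ALU ; dual
t=4 i6:or.ALU ; RAW r7
t=5 i7&i8:blt.BR/and.ALU ; dual
t=6 i9&i10:xor.ALU/st.MEM ; dual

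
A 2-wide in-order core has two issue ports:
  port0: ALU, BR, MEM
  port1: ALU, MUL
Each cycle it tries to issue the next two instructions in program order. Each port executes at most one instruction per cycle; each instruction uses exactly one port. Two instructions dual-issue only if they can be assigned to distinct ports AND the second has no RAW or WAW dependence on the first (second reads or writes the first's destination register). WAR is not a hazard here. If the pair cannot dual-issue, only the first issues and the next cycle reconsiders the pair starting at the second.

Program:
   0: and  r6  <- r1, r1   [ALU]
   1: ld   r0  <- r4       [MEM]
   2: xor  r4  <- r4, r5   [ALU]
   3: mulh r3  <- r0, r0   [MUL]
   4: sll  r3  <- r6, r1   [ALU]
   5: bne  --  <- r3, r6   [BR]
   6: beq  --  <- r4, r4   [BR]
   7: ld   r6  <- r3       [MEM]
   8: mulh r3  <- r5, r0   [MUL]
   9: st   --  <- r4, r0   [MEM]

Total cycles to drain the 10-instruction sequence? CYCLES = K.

  cy0 -> i0&i1 (and.ALU;ld.MEM) dual
  cy1 -> i2&i3 (xor.ALU;mulh.MUL) dual
  cy2 -> i4 (sll.ALU) RAW r3
  cy3 -> i5 (bne.BR) no-port BR/BR
  cy4 -> i6 (beq.BR) no-port BR/MEM
  cy5 -> i7&i8 (ld.MEM;mulh.MUL) dual
  cy6 -> i9 (st.MEM) tail

CYCLES = 7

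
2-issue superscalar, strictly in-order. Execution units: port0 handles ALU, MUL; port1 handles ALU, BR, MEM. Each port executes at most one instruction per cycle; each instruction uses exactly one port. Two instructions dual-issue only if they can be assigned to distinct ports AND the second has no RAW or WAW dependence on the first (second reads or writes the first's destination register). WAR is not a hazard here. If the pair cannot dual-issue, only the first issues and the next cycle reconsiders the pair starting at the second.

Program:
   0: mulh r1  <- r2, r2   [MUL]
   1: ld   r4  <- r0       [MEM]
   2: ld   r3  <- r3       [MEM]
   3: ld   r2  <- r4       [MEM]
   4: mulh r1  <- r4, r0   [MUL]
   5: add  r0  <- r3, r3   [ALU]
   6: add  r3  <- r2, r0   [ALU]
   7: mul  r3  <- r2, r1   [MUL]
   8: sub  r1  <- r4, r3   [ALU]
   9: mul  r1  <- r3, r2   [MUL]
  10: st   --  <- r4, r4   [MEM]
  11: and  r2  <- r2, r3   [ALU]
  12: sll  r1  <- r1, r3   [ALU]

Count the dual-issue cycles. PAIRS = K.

#0 head=0: mulh.MUL/ld.MEM i0,i1 dual
#1 head=2: ld.MEM i2 no-port MEM/MEM
#2 head=3: ld.MEM/mulh.MUL i3,i4 dual
#3 head=5: add.ALU i5 RAW r0
#4 head=6: add.ALU i6 WAW r3
#5 head=7: mul.MUL i7 RAW r3
#6 head=8: sub.ALU i8 WAW r1
#7 head=9: mul.MUL/st.MEM i9,i10 dual
#8 head=11: and.ALU/sll.ALU i11,i12 dual

PAIRS = 4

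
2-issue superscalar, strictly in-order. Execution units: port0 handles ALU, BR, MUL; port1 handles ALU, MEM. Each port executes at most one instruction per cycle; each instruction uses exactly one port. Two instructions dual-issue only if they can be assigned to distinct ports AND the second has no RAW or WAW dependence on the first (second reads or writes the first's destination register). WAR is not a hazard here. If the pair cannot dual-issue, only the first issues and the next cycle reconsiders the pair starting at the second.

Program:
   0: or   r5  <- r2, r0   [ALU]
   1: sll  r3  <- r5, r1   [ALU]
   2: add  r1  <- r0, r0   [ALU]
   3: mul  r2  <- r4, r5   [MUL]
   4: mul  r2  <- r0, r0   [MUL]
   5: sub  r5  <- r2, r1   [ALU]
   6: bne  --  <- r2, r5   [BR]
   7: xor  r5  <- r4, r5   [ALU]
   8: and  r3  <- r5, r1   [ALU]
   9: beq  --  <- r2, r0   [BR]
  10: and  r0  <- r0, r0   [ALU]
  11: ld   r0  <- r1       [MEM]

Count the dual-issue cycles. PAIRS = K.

c0: i0 or.ALU  RAW r5
c1: i1+i2 sll.ALU+add.ALU  dual
c2: i3 mul.MUL  no-port MUL/MUL
c3: i4 mul.MUL  RAW r2
c4: i5 sub.ALU  RAW r5
c5: i6+i7 bne.BR+xor.ALU  dual
c6: i8+i9 and.ALU+beq.BR  dual
c7: i10 and.ALU  WAW r0
c8: i11 ld.MEM  tail

PAIRS = 3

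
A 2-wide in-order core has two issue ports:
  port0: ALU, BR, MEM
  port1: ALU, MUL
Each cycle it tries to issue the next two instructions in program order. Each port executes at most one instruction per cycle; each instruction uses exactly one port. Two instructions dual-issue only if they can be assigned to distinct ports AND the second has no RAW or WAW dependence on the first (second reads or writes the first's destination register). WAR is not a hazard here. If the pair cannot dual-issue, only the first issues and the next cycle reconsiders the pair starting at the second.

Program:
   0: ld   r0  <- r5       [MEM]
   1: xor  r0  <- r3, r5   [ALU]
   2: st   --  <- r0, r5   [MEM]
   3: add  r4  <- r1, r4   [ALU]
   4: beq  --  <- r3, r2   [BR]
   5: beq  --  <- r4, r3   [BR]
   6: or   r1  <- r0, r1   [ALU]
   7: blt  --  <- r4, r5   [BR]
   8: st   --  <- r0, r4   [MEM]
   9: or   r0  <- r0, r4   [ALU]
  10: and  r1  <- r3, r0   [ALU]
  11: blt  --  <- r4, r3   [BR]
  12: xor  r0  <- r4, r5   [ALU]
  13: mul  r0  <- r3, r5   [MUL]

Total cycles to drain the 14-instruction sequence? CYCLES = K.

0. ld.MEM @i0  | WAW r0
1. xor.ALU @i1  | RAW r0
2. st.MEM+add.ALU @i2/i3  | 2-wide
3. beq.BR @i4  | no-port BR/BR
4. beq.BR+or.ALU @i5/i6  | 2-wide
5. blt.BR @i7  | no-port BR/MEM
6. st.MEM+or.ALU @i8/i9  | 2-wide
7. and.ALU+blt.BR @i10/i11  | 2-wide
8. xor.ALU @i12  | WAW r0
9. mul.MUL @i13  | tail

CYCLES = 10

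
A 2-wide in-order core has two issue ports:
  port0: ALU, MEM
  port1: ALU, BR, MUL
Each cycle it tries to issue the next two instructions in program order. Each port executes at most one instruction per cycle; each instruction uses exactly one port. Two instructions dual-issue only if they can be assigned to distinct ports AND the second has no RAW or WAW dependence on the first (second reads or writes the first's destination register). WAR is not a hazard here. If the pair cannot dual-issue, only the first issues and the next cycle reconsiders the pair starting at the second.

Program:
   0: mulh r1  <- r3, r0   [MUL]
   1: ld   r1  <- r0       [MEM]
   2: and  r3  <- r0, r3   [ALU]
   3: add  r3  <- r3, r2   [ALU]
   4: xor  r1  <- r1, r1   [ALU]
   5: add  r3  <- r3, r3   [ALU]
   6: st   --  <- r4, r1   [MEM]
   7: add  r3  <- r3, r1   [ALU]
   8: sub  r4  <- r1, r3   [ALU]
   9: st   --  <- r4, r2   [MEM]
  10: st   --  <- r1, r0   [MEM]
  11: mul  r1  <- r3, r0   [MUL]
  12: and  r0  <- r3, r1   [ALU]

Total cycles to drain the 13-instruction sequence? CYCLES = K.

CYCLES = 9

t=0 i0:mulh.MUL ; WAW r1
t=1 i1/i2:ld.MEM/and.ALU ; pair
t=2 i3/i4:add.ALU/xor.ALU ; pair
t=3 i5/i6:add.ALU/st.MEM ; pair
t=4 i7:add.ALU ; RAW r3
t=5 i8:sub.ALU ; RAW r4
t=6 i9:st.MEM ; no-port MEM/MEM
t=7 i10/i11:st.MEM/mul.MUL ; pair
t=8 i12:and.ALU ; tail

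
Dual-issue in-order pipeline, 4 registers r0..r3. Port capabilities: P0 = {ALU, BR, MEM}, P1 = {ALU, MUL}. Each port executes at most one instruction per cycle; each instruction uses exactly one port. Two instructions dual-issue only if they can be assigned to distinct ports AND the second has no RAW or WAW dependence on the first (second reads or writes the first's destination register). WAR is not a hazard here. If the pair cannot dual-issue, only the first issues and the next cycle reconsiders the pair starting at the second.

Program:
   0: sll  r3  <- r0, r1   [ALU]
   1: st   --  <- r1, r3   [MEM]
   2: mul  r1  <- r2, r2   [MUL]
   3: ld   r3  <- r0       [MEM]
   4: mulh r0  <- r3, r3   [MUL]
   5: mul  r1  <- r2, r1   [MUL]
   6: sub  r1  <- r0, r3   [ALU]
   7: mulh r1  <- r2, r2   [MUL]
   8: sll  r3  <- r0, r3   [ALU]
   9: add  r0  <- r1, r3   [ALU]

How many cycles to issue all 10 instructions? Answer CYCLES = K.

CYCLES = 8

0. sll.ALU @i0  | RAW r3
1. st.MEM/mul.MUL @i1&i2  | dual
2. ld.MEM @i3  | RAW r3
3. mulh.MUL @i4  | no-port MUL/MUL
4. mul.MUL @i5  | WAW r1
5. sub.ALU @i6  | WAW r1
6. mulh.MUL/sll.ALU @i7&i8  | dual
7. add.ALU @i9  | tail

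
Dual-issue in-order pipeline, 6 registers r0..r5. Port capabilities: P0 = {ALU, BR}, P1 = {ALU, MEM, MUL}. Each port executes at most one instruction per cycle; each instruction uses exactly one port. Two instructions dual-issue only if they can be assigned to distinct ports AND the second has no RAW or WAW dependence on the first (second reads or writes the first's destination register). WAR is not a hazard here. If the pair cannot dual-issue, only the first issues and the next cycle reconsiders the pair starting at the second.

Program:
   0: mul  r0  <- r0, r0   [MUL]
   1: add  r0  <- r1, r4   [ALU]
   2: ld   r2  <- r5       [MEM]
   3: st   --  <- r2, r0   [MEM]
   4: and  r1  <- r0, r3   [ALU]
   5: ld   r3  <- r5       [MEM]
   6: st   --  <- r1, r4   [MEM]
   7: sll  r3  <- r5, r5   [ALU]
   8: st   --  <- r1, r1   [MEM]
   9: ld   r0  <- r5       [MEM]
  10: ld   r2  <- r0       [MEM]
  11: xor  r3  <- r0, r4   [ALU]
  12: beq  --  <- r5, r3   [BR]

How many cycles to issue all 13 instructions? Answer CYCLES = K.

CYCLES = 9

t=0 i0:mul.MUL ; WAW r0
t=1 i1,i2:add.ALU+ld.MEM ; dual
t=2 i3,i4:st.MEM+and.ALU ; dual
t=3 i5:ld.MEM ; no-port MEM/MEM
t=4 i6,i7:st.MEM+sll.ALU ; dual
t=5 i8:st.MEM ; no-port MEM/MEM
t=6 i9:ld.MEM ; no-port MEM/MEM
t=7 i10,i11:ld.MEM+xor.ALU ; dual
t=8 i12:beq.BR ; tail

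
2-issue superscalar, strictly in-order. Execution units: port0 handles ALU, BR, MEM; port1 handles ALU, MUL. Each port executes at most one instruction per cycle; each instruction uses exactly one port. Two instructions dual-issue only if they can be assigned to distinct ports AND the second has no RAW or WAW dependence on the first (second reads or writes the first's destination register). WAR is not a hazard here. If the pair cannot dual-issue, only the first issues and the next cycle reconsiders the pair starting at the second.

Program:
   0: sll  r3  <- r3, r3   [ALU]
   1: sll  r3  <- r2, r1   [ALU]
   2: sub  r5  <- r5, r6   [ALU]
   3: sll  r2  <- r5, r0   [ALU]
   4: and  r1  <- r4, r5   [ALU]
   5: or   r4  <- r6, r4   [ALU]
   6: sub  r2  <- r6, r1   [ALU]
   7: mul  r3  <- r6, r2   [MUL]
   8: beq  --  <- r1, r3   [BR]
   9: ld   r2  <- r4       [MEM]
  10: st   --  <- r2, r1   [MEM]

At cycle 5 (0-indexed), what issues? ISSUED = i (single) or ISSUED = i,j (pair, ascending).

c0: i0 sll  WAW r3
c1: i1+i2 sll;sub  dual
c2: i3+i4 sll;and  dual
c3: i5+i6 or;sub  dual
c4: i7 mul  RAW r3
c5: i8 beq  no-port BR/MEM
c6: i9 ld  no-port MEM/MEM
c7: i10 st  tail

ISSUED = 8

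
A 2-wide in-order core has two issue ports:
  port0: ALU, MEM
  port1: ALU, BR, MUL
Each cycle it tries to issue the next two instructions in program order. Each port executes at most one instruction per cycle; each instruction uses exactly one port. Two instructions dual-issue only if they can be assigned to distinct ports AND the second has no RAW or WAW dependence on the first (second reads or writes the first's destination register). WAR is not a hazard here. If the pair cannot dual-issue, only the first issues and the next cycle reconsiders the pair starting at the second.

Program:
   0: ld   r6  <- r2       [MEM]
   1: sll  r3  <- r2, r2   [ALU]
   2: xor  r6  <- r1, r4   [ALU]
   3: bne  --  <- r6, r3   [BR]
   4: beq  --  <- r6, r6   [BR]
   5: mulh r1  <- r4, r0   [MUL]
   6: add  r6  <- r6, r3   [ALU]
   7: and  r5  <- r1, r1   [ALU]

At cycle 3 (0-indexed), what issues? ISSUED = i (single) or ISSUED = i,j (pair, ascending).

ISSUED = 4

0. ld+sll @i0/i1  | dual
1. xor @i2  | RAW r6
2. bne @i3  | no-port BR/BR
3. beq @i4  | no-port BR/MUL
4. mulh+add @i5/i6  | dual
5. and @i7  | tail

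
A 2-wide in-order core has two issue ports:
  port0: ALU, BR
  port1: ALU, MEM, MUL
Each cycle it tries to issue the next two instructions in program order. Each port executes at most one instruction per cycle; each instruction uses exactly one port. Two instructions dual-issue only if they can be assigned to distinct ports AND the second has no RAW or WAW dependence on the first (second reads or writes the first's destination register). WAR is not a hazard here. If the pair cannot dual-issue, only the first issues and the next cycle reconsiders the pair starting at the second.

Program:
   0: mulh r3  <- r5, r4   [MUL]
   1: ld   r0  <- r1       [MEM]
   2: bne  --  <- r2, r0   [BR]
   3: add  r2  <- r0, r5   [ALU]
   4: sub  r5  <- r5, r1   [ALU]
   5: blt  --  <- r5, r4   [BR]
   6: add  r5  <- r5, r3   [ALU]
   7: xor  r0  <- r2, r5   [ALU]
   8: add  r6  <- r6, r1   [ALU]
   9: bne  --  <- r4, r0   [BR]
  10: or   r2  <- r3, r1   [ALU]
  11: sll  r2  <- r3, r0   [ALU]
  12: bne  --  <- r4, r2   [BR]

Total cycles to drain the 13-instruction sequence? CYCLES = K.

CYCLES = 9

c0: i0 mulh.MUL  no-port MUL/MEM
c1: i1 ld.MEM  RAW r0
c2: i2+i3 bne.BR;add.ALU  dual
c3: i4 sub.ALU  RAW r5
c4: i5+i6 blt.BR;add.ALU  dual
c5: i7+i8 xor.ALU;add.ALU  dual
c6: i9+i10 bne.BR;or.ALU  dual
c7: i11 sll.ALU  RAW r2
c8: i12 bne.BR  tail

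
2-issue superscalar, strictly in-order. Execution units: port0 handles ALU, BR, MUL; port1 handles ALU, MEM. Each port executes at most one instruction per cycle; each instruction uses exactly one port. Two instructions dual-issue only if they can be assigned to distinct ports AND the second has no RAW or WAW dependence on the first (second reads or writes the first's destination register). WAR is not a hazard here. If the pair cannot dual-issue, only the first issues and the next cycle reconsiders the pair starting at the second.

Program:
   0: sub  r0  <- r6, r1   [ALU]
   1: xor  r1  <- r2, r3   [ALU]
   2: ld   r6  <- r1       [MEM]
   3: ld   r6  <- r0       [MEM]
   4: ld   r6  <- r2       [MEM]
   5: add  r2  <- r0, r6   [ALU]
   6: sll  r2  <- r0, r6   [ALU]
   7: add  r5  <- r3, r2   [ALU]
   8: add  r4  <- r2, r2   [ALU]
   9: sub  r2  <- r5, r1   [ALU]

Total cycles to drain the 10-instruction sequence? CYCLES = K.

CYCLES = 8

[0] i0&i1  sub.ALU/xor.ALU  -- 2-wide
[1] i2  ld.MEM  -- no-port MEM/MEM
[2] i3  ld.MEM  -- no-port MEM/MEM
[3] i4  ld.MEM  -- RAW r6
[4] i5  add.ALU  -- WAW r2
[5] i6  sll.ALU  -- RAW r2
[6] i7&i8  add.ALU/add.ALU  -- 2-wide
[7] i9  sub.ALU  -- tail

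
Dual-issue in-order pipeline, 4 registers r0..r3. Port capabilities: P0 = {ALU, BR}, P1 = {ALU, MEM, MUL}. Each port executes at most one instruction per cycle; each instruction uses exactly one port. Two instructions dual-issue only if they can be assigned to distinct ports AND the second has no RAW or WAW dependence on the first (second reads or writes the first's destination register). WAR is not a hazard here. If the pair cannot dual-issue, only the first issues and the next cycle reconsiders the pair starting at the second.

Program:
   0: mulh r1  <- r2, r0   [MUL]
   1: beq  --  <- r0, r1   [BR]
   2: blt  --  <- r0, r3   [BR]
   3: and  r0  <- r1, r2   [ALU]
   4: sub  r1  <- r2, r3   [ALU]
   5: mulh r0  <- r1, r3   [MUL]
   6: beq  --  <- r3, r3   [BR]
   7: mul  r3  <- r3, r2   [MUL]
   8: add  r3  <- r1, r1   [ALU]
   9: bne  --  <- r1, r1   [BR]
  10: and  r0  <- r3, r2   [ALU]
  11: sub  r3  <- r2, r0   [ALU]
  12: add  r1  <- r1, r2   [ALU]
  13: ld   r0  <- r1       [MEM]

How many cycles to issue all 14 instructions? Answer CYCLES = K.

#0 head=0: mulh.MUL i0 RAW r1
#1 head=1: beq.BR i1 no-port BR/BR
#2 head=2: blt.BR/and.ALU i2&i3 dual
#3 head=4: sub.ALU i4 RAW r1
#4 head=5: mulh.MUL/beq.BR i5&i6 dual
#5 head=7: mul.MUL i7 WAW r3
#6 head=8: add.ALU/bne.BR i8&i9 dual
#7 head=10: and.ALU i10 RAW r0
#8 head=11: sub.ALU/add.ALU i11&i12 dual
#9 head=13: ld.MEM i13 tail

CYCLES = 10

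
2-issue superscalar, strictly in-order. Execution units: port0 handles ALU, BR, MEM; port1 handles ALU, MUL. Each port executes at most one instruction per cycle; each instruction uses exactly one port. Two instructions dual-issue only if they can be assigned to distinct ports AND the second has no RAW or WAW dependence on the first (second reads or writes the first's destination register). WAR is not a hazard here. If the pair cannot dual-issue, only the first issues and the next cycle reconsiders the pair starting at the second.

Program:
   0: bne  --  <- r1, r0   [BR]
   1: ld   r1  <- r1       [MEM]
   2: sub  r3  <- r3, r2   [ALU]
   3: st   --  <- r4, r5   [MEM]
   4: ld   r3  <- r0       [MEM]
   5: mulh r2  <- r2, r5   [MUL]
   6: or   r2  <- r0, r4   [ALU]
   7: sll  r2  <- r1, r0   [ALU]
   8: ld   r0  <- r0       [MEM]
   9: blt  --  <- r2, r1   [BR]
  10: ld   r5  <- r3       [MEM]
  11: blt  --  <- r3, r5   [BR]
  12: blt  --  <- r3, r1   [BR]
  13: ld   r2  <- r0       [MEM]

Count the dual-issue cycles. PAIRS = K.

#0 head=0: bne.BR i0 no-port BR/MEM
#1 head=1: ld.MEM/sub.ALU i1&i2 pair
#2 head=3: st.MEM i3 no-port MEM/MEM
#3 head=4: ld.MEM/mulh.MUL i4&i5 pair
#4 head=6: or.ALU i6 WAW r2
#5 head=7: sll.ALU/ld.MEM i7&i8 pair
#6 head=9: blt.BR i9 no-port BR/MEM
#7 head=10: ld.MEM i10 no-port MEM/BR
#8 head=11: blt.BR i11 no-port BR/BR
#9 head=12: blt.BR i12 no-port BR/MEM
#10 head=13: ld.MEM i13 tail

PAIRS = 3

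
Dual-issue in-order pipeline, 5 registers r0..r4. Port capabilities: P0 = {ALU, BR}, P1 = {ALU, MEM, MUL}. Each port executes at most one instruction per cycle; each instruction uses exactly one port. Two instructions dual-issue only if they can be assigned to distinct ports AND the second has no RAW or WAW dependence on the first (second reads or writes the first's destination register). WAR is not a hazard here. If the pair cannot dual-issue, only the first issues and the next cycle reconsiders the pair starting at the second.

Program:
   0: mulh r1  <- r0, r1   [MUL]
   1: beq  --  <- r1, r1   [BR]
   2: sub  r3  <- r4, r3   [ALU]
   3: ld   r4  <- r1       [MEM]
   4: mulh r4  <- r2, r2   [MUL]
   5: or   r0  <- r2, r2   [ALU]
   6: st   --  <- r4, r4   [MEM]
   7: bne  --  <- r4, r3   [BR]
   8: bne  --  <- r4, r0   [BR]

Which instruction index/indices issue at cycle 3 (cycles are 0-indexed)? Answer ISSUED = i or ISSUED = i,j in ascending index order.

0. mulh.MUL @i0  | RAW r1
1. beq.BR sub.ALU @i1,i2  | pair
2. ld.MEM @i3  | no-port MEM/MUL
3. mulh.MUL or.ALU @i4,i5  | pair
4. st.MEM bne.BR @i6,i7  | pair
5. bne.BR @i8  | tail

ISSUED = 4,5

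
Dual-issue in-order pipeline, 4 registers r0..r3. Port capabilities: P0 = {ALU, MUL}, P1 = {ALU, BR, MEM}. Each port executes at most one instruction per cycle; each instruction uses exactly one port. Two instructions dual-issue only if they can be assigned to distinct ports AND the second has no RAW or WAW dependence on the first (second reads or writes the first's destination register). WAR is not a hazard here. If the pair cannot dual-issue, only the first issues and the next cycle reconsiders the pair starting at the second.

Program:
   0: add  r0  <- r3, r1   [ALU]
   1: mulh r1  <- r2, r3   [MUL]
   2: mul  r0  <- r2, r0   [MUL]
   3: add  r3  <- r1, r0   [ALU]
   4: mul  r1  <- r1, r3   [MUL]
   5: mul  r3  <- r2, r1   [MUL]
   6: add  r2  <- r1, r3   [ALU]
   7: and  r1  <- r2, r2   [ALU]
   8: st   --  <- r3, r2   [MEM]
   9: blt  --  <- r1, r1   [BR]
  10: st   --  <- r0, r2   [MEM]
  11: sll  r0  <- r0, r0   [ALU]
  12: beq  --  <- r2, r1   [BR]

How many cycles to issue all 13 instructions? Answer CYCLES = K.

CYCLES = 10

[0] i0+i1  add+mulh  -- 2-wide
[1] i2  mul  -- RAW r0
[2] i3  add  -- RAW r3
[3] i4  mul  -- no-port MUL/MUL
[4] i5  mul  -- RAW r3
[5] i6  add  -- RAW r2
[6] i7+i8  and+st  -- 2-wide
[7] i9  blt  -- no-port BR/MEM
[8] i10+i11  st+sll  -- 2-wide
[9] i12  beq  -- tail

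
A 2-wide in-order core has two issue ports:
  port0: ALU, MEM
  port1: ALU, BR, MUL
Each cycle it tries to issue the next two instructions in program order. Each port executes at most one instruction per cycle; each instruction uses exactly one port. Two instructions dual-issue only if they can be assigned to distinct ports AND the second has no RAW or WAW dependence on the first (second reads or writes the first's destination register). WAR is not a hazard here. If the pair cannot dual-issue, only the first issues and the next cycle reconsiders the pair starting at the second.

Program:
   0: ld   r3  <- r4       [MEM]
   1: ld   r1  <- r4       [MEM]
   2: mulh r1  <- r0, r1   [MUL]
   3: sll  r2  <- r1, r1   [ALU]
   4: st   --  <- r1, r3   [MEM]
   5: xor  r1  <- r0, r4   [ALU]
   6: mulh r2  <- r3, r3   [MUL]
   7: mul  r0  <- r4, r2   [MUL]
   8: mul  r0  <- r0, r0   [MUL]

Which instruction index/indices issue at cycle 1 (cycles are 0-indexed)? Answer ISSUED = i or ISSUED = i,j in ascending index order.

ISSUED = 1

c0: i0 ld  no-port MEM/MEM
c1: i1 ld  RAW+WAW r1
c2: i2 mulh  RAW r1
c3: i3+i4 sll;st  2-wide
c4: i5+i6 xor;mulh  2-wide
c5: i7 mul  no-port MUL/MUL
c6: i8 mul  tail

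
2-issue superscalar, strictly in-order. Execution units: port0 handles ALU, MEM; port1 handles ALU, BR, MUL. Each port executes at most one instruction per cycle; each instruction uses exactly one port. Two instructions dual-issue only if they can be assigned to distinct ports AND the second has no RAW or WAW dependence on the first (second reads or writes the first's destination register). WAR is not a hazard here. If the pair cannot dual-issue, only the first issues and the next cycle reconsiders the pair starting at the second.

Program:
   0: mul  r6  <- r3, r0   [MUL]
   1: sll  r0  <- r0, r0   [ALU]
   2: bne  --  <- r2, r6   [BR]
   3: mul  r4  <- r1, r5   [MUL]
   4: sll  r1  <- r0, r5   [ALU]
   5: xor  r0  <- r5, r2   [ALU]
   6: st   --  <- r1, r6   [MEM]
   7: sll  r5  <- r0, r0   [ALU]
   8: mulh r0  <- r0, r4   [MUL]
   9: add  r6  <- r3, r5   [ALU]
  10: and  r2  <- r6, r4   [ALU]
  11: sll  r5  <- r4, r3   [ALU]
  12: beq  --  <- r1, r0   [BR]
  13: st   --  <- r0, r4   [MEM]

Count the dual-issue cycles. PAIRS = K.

t=0 i0/i1:mul/sll ; 2-wide
t=1 i2:bne ; no-port BR/MUL
t=2 i3/i4:mul/sll ; 2-wide
t=3 i5/i6:xor/st ; 2-wide
t=4 i7/i8:sll/mulh ; 2-wide
t=5 i9:add ; RAW r6
t=6 i10/i11:and/sll ; 2-wide
t=7 i12/i13:beq/st ; 2-wide

PAIRS = 6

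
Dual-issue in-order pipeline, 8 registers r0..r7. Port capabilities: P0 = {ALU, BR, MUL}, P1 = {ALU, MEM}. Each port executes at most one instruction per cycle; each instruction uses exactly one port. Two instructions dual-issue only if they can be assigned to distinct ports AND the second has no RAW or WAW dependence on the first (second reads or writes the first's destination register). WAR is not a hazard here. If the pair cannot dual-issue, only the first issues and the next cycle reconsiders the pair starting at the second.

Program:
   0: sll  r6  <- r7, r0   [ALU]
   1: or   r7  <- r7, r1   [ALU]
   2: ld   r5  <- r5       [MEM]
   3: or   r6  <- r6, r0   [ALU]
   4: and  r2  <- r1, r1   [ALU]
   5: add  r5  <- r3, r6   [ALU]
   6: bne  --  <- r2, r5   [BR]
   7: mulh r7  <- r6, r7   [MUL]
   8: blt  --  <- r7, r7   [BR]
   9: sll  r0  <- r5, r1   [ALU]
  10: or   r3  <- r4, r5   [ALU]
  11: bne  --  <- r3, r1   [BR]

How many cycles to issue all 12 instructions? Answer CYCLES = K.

t=0 i0,i1:sll;or ; dual
t=1 i2,i3:ld;or ; dual
t=2 i4,i5:and;add ; dual
t=3 i6:bne ; no-port BR/MUL
t=4 i7:mulh ; no-port MUL/BR
t=5 i8,i9:blt;sll ; dual
t=6 i10:or ; RAW r3
t=7 i11:bne ; tail

CYCLES = 8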